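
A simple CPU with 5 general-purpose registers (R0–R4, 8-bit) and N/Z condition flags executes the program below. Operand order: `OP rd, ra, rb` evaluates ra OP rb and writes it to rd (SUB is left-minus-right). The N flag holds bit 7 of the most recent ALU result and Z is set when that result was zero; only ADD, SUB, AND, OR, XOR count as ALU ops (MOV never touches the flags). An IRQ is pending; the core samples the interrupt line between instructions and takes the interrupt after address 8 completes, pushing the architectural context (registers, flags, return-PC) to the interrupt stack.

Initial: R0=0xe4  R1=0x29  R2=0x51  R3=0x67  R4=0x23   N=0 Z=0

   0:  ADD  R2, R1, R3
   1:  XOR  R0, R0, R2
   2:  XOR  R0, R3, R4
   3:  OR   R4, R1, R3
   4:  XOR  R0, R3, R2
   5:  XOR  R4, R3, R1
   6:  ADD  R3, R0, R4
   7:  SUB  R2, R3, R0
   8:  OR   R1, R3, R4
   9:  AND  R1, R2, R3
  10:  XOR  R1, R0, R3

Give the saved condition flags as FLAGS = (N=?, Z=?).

after  0: R0=0xe4 R1=0x29 R2=0x90 R3=0x67 R4=0x23  N=1 Z=0
after  1: R0=0x74 R1=0x29 R2=0x90 R3=0x67 R4=0x23  N=0 Z=0
after  2: R0=0x44 R1=0x29 R2=0x90 R3=0x67 R4=0x23  N=0 Z=0
after  3: R0=0x44 R1=0x29 R2=0x90 R3=0x67 R4=0x6f  N=0 Z=0
after  4: R0=0xf7 R1=0x29 R2=0x90 R3=0x67 R4=0x6f  N=1 Z=0
after  5: R0=0xf7 R1=0x29 R2=0x90 R3=0x67 R4=0x4e  N=0 Z=0
after  6: R0=0xf7 R1=0x29 R2=0x90 R3=0x45 R4=0x4e  N=0 Z=0
after  7: R0=0xf7 R1=0x29 R2=0x4e R3=0x45 R4=0x4e  N=0 Z=0
after  8: R0=0xf7 R1=0x4f R2=0x4e R3=0x45 R4=0x4e  N=0 Z=0
-- IRQ taken; context saved, return-PC = 9 --

FLAGS = (N=0, Z=0)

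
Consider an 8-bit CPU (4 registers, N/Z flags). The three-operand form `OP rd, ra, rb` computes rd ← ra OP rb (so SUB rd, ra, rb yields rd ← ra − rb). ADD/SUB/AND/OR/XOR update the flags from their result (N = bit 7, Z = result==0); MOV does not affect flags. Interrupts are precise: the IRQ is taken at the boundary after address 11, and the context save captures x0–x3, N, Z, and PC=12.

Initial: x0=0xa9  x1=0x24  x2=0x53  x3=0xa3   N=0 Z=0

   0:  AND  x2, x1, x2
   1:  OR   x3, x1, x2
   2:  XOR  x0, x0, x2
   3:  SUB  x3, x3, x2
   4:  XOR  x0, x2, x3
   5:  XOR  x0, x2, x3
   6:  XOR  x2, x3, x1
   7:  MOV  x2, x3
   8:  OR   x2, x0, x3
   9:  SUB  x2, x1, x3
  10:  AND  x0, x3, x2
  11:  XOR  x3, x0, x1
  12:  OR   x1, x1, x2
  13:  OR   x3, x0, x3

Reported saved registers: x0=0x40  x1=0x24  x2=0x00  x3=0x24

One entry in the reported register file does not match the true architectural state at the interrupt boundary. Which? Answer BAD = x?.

after  0: x0=0xa9 x1=0x24 x2=0x00 x3=0xa3  N=0 Z=1
after  1: x0=0xa9 x1=0x24 x2=0x00 x3=0x24  N=0 Z=0
after  2: x0=0xa9 x1=0x24 x2=0x00 x3=0x24  N=1 Z=0
after  3: x0=0xa9 x1=0x24 x2=0x00 x3=0x24  N=0 Z=0
after  4: x0=0x24 x1=0x24 x2=0x00 x3=0x24  N=0 Z=0
after  5: x0=0x24 x1=0x24 x2=0x00 x3=0x24  N=0 Z=0
after  6: x0=0x24 x1=0x24 x2=0x00 x3=0x24  N=0 Z=1
after  7: x0=0x24 x1=0x24 x2=0x24 x3=0x24  N=0 Z=1
after  8: x0=0x24 x1=0x24 x2=0x24 x3=0x24  N=0 Z=0
after  9: x0=0x24 x1=0x24 x2=0x00 x3=0x24  N=0 Z=1
after 10: x0=0x00 x1=0x24 x2=0x00 x3=0x24  N=0 Z=1
after 11: x0=0x00 x1=0x24 x2=0x00 x3=0x24  N=0 Z=0
-- IRQ taken; context saved, return-PC = 12 --
mismatch: x0: reported 0x40 vs actual 0x00

BAD = x0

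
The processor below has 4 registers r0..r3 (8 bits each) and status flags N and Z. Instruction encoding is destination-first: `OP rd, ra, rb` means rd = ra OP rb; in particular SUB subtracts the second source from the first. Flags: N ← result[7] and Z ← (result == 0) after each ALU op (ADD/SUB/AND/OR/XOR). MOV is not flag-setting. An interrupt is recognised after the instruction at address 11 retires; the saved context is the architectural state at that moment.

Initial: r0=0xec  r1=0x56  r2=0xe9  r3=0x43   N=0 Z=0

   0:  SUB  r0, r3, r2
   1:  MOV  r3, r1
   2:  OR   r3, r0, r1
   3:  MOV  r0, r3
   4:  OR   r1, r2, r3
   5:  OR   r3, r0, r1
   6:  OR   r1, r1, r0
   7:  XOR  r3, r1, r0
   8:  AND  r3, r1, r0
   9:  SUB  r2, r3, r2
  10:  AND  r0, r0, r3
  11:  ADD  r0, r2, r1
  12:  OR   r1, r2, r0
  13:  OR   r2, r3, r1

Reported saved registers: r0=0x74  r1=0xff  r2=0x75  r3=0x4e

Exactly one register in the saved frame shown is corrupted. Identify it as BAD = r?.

BAD = r3

after  0: r0=0x5a r1=0x56 r2=0xe9 r3=0x43  N=0 Z=0
after  1: r0=0x5a r1=0x56 r2=0xe9 r3=0x56  N=0 Z=0
after  2: r0=0x5a r1=0x56 r2=0xe9 r3=0x5e  N=0 Z=0
after  3: r0=0x5e r1=0x56 r2=0xe9 r3=0x5e  N=0 Z=0
after  4: r0=0x5e r1=0xff r2=0xe9 r3=0x5e  N=1 Z=0
after  5: r0=0x5e r1=0xff r2=0xe9 r3=0xff  N=1 Z=0
after  6: r0=0x5e r1=0xff r2=0xe9 r3=0xff  N=1 Z=0
after  7: r0=0x5e r1=0xff r2=0xe9 r3=0xa1  N=1 Z=0
after  8: r0=0x5e r1=0xff r2=0xe9 r3=0x5e  N=0 Z=0
after  9: r0=0x5e r1=0xff r2=0x75 r3=0x5e  N=0 Z=0
after 10: r0=0x5e r1=0xff r2=0x75 r3=0x5e  N=0 Z=0
after 11: r0=0x74 r1=0xff r2=0x75 r3=0x5e  N=0 Z=0
-- IRQ taken; context saved, return-PC = 12 --
mismatch: r3: reported 0x4e vs actual 0x5e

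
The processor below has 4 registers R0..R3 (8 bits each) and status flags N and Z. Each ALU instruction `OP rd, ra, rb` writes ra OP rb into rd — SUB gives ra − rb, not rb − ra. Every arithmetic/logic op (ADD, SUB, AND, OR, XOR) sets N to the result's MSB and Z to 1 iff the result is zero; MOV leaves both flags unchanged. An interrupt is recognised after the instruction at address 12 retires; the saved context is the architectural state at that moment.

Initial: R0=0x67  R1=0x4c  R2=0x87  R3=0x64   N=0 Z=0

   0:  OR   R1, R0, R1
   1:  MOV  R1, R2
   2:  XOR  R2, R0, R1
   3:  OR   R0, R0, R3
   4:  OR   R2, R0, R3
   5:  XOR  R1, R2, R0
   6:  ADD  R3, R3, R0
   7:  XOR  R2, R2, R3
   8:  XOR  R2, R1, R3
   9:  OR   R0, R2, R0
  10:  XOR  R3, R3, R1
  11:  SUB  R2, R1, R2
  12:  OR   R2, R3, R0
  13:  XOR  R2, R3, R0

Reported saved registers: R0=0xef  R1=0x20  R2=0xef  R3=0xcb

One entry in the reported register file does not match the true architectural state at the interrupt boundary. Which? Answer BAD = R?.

BAD = R1

after  0: R0=0x67 R1=0x6f R2=0x87 R3=0x64  N=0 Z=0
after  1: R0=0x67 R1=0x87 R2=0x87 R3=0x64  N=0 Z=0
after  2: R0=0x67 R1=0x87 R2=0xe0 R3=0x64  N=1 Z=0
after  3: R0=0x67 R1=0x87 R2=0xe0 R3=0x64  N=0 Z=0
after  4: R0=0x67 R1=0x87 R2=0x67 R3=0x64  N=0 Z=0
after  5: R0=0x67 R1=0x00 R2=0x67 R3=0x64  N=0 Z=1
after  6: R0=0x67 R1=0x00 R2=0x67 R3=0xcb  N=1 Z=0
after  7: R0=0x67 R1=0x00 R2=0xac R3=0xcb  N=1 Z=0
after  8: R0=0x67 R1=0x00 R2=0xcb R3=0xcb  N=1 Z=0
after  9: R0=0xef R1=0x00 R2=0xcb R3=0xcb  N=1 Z=0
after 10: R0=0xef R1=0x00 R2=0xcb R3=0xcb  N=1 Z=0
after 11: R0=0xef R1=0x00 R2=0x35 R3=0xcb  N=0 Z=0
after 12: R0=0xef R1=0x00 R2=0xef R3=0xcb  N=1 Z=0
-- IRQ taken; context saved, return-PC = 13 --
mismatch: R1: reported 0x20 vs actual 0x00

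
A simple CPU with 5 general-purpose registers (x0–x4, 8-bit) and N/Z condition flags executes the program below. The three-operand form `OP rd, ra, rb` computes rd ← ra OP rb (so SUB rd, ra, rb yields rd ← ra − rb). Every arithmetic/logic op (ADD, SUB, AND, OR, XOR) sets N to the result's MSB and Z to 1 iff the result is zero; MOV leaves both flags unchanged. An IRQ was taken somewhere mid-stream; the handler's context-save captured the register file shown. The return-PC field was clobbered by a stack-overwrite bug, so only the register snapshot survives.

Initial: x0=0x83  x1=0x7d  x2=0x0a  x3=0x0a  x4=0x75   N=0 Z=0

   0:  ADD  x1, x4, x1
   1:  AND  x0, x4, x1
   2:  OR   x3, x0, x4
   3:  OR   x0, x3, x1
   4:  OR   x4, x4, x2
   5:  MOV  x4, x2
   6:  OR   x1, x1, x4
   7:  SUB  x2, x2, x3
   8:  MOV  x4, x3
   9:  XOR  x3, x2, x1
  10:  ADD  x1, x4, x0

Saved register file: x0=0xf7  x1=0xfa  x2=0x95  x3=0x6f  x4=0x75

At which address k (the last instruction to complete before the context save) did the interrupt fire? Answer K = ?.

K = 9

after  0: x0=0x83 x1=0xf2 x2=0x0a x3=0x0a x4=0x75  N=1 Z=0
after  1: x0=0x70 x1=0xf2 x2=0x0a x3=0x0a x4=0x75  N=0 Z=0
after  2: x0=0x70 x1=0xf2 x2=0x0a x3=0x75 x4=0x75  N=0 Z=0
after  3: x0=0xf7 x1=0xf2 x2=0x0a x3=0x75 x4=0x75  N=1 Z=0
after  4: x0=0xf7 x1=0xf2 x2=0x0a x3=0x75 x4=0x7f  N=0 Z=0
after  5: x0=0xf7 x1=0xf2 x2=0x0a x3=0x75 x4=0x0a  N=0 Z=0
after  6: x0=0xf7 x1=0xfa x2=0x0a x3=0x75 x4=0x0a  N=1 Z=0
after  7: x0=0xf7 x1=0xfa x2=0x95 x3=0x75 x4=0x0a  N=1 Z=0
after  8: x0=0xf7 x1=0xfa x2=0x95 x3=0x75 x4=0x75  N=1 Z=0
after  9: x0=0xf7 x1=0xfa x2=0x95 x3=0x6f x4=0x75  N=0 Z=0
-- IRQ taken; context saved, return-PC = 10 --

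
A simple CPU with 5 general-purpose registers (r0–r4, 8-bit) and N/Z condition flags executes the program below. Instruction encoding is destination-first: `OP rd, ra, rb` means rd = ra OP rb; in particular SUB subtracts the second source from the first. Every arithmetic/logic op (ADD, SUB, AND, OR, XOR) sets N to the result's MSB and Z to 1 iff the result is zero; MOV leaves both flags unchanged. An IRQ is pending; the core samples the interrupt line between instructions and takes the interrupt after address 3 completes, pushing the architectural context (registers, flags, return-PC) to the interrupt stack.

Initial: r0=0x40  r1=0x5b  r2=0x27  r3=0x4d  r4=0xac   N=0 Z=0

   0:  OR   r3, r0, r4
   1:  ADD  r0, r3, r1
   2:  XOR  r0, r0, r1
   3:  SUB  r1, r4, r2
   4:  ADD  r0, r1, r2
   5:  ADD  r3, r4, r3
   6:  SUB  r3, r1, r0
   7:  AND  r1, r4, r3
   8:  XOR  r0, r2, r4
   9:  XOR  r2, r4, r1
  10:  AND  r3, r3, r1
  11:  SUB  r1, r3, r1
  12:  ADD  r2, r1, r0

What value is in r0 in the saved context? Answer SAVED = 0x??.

SAVED = 0x1c

after  0: r0=0x40 r1=0x5b r2=0x27 r3=0xec r4=0xac  N=1 Z=0
after  1: r0=0x47 r1=0x5b r2=0x27 r3=0xec r4=0xac  N=0 Z=0
after  2: r0=0x1c r1=0x5b r2=0x27 r3=0xec r4=0xac  N=0 Z=0
after  3: r0=0x1c r1=0x85 r2=0x27 r3=0xec r4=0xac  N=1 Z=0
-- IRQ taken; context saved, return-PC = 4 --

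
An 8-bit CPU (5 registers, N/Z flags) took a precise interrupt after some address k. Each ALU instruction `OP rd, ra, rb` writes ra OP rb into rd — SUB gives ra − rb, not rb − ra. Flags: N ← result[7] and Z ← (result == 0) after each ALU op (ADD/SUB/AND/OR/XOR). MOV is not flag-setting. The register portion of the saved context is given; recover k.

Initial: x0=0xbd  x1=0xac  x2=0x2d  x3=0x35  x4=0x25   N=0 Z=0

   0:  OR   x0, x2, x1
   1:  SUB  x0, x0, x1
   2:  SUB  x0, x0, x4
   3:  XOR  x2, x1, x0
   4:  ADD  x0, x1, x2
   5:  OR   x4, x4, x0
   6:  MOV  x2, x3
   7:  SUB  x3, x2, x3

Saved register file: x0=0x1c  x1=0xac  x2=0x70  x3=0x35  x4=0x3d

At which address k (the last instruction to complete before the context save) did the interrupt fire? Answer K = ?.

after  0: x0=0xad x1=0xac x2=0x2d x3=0x35 x4=0x25  N=1 Z=0
after  1: x0=0x01 x1=0xac x2=0x2d x3=0x35 x4=0x25  N=0 Z=0
after  2: x0=0xdc x1=0xac x2=0x2d x3=0x35 x4=0x25  N=1 Z=0
after  3: x0=0xdc x1=0xac x2=0x70 x3=0x35 x4=0x25  N=0 Z=0
after  4: x0=0x1c x1=0xac x2=0x70 x3=0x35 x4=0x25  N=0 Z=0
after  5: x0=0x1c x1=0xac x2=0x70 x3=0x35 x4=0x3d  N=0 Z=0
-- IRQ taken; context saved, return-PC = 6 --

K = 5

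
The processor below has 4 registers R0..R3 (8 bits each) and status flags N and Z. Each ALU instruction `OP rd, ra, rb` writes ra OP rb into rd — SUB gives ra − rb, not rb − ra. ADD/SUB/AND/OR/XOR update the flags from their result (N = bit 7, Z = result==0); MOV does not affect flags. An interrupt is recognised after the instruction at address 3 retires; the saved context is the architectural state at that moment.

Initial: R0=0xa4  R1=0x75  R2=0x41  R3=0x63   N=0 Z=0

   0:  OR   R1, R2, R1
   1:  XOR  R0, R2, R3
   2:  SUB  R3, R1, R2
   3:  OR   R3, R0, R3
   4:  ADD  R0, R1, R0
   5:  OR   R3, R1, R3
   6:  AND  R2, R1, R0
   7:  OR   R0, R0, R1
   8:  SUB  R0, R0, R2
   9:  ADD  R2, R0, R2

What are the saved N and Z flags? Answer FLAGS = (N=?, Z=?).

FLAGS = (N=0, Z=0)

after  0: R0=0xa4 R1=0x75 R2=0x41 R3=0x63  N=0 Z=0
after  1: R0=0x22 R1=0x75 R2=0x41 R3=0x63  N=0 Z=0
after  2: R0=0x22 R1=0x75 R2=0x41 R3=0x34  N=0 Z=0
after  3: R0=0x22 R1=0x75 R2=0x41 R3=0x36  N=0 Z=0
-- IRQ taken; context saved, return-PC = 4 --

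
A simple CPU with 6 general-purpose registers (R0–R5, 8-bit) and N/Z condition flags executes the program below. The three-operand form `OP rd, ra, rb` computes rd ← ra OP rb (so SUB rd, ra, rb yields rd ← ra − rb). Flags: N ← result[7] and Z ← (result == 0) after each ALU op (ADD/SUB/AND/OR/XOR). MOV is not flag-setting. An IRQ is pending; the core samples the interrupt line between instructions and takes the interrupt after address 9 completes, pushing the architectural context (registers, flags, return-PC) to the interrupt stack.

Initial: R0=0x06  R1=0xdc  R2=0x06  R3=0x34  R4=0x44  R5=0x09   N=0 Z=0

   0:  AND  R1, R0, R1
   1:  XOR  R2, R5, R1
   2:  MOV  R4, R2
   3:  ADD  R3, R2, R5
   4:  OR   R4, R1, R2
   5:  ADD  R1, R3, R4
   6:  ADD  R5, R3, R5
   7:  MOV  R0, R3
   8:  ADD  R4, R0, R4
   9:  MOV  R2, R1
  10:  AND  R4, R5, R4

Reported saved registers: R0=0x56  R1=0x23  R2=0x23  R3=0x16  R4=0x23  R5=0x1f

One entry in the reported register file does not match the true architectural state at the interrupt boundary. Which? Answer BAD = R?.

after  0: R0=0x06 R1=0x04 R2=0x06 R3=0x34 R4=0x44 R5=0x09  N=0 Z=0
after  1: R0=0x06 R1=0x04 R2=0x0d R3=0x34 R4=0x44 R5=0x09  N=0 Z=0
after  2: R0=0x06 R1=0x04 R2=0x0d R3=0x34 R4=0x0d R5=0x09  N=0 Z=0
after  3: R0=0x06 R1=0x04 R2=0x0d R3=0x16 R4=0x0d R5=0x09  N=0 Z=0
after  4: R0=0x06 R1=0x04 R2=0x0d R3=0x16 R4=0x0d R5=0x09  N=0 Z=0
after  5: R0=0x06 R1=0x23 R2=0x0d R3=0x16 R4=0x0d R5=0x09  N=0 Z=0
after  6: R0=0x06 R1=0x23 R2=0x0d R3=0x16 R4=0x0d R5=0x1f  N=0 Z=0
after  7: R0=0x16 R1=0x23 R2=0x0d R3=0x16 R4=0x0d R5=0x1f  N=0 Z=0
after  8: R0=0x16 R1=0x23 R2=0x0d R3=0x16 R4=0x23 R5=0x1f  N=0 Z=0
after  9: R0=0x16 R1=0x23 R2=0x23 R3=0x16 R4=0x23 R5=0x1f  N=0 Z=0
-- IRQ taken; context saved, return-PC = 10 --
mismatch: R0: reported 0x56 vs actual 0x16

BAD = R0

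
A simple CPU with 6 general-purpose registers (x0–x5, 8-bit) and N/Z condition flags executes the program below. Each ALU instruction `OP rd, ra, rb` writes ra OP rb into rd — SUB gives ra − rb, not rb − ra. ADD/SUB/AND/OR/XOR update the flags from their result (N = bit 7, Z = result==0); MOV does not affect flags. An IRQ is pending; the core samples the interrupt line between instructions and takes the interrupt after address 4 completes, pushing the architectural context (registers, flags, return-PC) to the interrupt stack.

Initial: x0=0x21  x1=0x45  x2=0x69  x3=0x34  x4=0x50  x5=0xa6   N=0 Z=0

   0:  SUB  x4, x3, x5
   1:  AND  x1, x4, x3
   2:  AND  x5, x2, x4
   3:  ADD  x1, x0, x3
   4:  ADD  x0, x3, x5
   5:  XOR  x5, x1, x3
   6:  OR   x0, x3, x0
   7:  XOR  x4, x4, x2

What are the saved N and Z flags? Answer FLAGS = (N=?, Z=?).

after  0: x0=0x21 x1=0x45 x2=0x69 x3=0x34 x4=0x8e x5=0xa6  N=1 Z=0
after  1: x0=0x21 x1=0x04 x2=0x69 x3=0x34 x4=0x8e x5=0xa6  N=0 Z=0
after  2: x0=0x21 x1=0x04 x2=0x69 x3=0x34 x4=0x8e x5=0x08  N=0 Z=0
after  3: x0=0x21 x1=0x55 x2=0x69 x3=0x34 x4=0x8e x5=0x08  N=0 Z=0
after  4: x0=0x3c x1=0x55 x2=0x69 x3=0x34 x4=0x8e x5=0x08  N=0 Z=0
-- IRQ taken; context saved, return-PC = 5 --

FLAGS = (N=0, Z=0)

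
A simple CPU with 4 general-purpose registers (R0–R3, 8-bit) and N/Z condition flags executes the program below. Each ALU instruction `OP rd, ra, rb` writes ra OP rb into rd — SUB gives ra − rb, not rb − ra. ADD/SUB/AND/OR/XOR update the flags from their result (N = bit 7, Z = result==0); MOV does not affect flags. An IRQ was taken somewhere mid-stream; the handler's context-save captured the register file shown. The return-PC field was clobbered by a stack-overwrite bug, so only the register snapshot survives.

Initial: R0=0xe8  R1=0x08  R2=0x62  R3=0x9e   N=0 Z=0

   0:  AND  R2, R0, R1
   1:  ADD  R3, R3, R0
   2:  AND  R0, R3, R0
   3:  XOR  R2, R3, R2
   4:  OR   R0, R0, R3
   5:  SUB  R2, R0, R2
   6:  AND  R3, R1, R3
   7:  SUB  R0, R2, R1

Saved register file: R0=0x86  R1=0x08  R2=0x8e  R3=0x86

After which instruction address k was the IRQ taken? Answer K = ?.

after  0: R0=0xe8 R1=0x08 R2=0x08 R3=0x9e  N=0 Z=0
after  1: R0=0xe8 R1=0x08 R2=0x08 R3=0x86  N=1 Z=0
after  2: R0=0x80 R1=0x08 R2=0x08 R3=0x86  N=1 Z=0
after  3: R0=0x80 R1=0x08 R2=0x8e R3=0x86  N=1 Z=0
after  4: R0=0x86 R1=0x08 R2=0x8e R3=0x86  N=1 Z=0
-- IRQ taken; context saved, return-PC = 5 --

K = 4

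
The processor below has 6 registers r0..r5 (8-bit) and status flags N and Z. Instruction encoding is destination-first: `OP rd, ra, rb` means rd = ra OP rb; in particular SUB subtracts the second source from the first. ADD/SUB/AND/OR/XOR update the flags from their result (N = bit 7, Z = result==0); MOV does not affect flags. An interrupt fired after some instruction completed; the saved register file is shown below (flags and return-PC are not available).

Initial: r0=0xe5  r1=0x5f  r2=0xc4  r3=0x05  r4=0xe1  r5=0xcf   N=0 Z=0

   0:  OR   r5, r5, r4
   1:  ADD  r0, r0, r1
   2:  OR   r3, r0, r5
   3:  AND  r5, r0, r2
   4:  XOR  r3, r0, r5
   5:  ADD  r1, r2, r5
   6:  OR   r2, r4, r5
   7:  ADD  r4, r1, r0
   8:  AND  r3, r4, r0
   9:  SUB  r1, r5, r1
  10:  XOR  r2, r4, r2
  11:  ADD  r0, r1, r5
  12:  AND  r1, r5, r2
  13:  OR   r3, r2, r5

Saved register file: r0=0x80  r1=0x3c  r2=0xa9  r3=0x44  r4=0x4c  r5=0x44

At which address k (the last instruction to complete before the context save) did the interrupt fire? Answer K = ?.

K = 11

after  0: r0=0xe5 r1=0x5f r2=0xc4 r3=0x05 r4=0xe1 r5=0xef  N=1 Z=0
after  1: r0=0x44 r1=0x5f r2=0xc4 r3=0x05 r4=0xe1 r5=0xef  N=0 Z=0
after  2: r0=0x44 r1=0x5f r2=0xc4 r3=0xef r4=0xe1 r5=0xef  N=1 Z=0
after  3: r0=0x44 r1=0x5f r2=0xc4 r3=0xef r4=0xe1 r5=0x44  N=0 Z=0
after  4: r0=0x44 r1=0x5f r2=0xc4 r3=0x00 r4=0xe1 r5=0x44  N=0 Z=1
after  5: r0=0x44 r1=0x08 r2=0xc4 r3=0x00 r4=0xe1 r5=0x44  N=0 Z=0
after  6: r0=0x44 r1=0x08 r2=0xe5 r3=0x00 r4=0xe1 r5=0x44  N=1 Z=0
after  7: r0=0x44 r1=0x08 r2=0xe5 r3=0x00 r4=0x4c r5=0x44  N=0 Z=0
after  8: r0=0x44 r1=0x08 r2=0xe5 r3=0x44 r4=0x4c r5=0x44  N=0 Z=0
after  9: r0=0x44 r1=0x3c r2=0xe5 r3=0x44 r4=0x4c r5=0x44  N=0 Z=0
after 10: r0=0x44 r1=0x3c r2=0xa9 r3=0x44 r4=0x4c r5=0x44  N=1 Z=0
after 11: r0=0x80 r1=0x3c r2=0xa9 r3=0x44 r4=0x4c r5=0x44  N=1 Z=0
-- IRQ taken; context saved, return-PC = 12 --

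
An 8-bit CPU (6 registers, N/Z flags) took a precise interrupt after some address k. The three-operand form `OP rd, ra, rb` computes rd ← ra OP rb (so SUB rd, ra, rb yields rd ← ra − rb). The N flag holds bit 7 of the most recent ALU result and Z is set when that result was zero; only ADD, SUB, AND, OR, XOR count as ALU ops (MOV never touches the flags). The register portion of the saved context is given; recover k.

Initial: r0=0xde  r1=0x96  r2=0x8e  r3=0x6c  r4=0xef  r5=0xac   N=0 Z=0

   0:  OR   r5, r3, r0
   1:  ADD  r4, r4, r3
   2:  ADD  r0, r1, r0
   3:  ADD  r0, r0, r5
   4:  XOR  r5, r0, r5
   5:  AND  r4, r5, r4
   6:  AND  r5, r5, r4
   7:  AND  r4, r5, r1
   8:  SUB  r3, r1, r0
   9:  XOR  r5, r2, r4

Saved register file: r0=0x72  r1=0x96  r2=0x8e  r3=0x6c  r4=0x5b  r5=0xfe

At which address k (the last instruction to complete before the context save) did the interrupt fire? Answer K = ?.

K = 3

after  0: r0=0xde r1=0x96 r2=0x8e r3=0x6c r4=0xef r5=0xfe  N=1 Z=0
after  1: r0=0xde r1=0x96 r2=0x8e r3=0x6c r4=0x5b r5=0xfe  N=0 Z=0
after  2: r0=0x74 r1=0x96 r2=0x8e r3=0x6c r4=0x5b r5=0xfe  N=0 Z=0
after  3: r0=0x72 r1=0x96 r2=0x8e r3=0x6c r4=0x5b r5=0xfe  N=0 Z=0
-- IRQ taken; context saved, return-PC = 4 --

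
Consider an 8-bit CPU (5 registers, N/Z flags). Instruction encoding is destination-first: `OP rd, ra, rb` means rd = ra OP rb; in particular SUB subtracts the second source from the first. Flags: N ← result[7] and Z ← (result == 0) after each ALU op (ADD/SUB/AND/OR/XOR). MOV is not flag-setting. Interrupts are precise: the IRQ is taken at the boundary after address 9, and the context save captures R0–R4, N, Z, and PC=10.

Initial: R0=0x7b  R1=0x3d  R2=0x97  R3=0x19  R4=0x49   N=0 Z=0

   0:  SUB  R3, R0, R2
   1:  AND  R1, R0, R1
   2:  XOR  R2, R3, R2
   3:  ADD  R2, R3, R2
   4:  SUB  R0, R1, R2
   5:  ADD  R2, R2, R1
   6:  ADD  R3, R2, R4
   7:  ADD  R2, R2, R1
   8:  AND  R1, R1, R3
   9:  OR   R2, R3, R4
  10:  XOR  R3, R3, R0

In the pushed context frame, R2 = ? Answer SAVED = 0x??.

after  0: R0=0x7b R1=0x3d R2=0x97 R3=0xe4 R4=0x49  N=1 Z=0
after  1: R0=0x7b R1=0x39 R2=0x97 R3=0xe4 R4=0x49  N=0 Z=0
after  2: R0=0x7b R1=0x39 R2=0x73 R3=0xe4 R4=0x49  N=0 Z=0
after  3: R0=0x7b R1=0x39 R2=0x57 R3=0xe4 R4=0x49  N=0 Z=0
after  4: R0=0xe2 R1=0x39 R2=0x57 R3=0xe4 R4=0x49  N=1 Z=0
after  5: R0=0xe2 R1=0x39 R2=0x90 R3=0xe4 R4=0x49  N=1 Z=0
after  6: R0=0xe2 R1=0x39 R2=0x90 R3=0xd9 R4=0x49  N=1 Z=0
after  7: R0=0xe2 R1=0x39 R2=0xc9 R3=0xd9 R4=0x49  N=1 Z=0
after  8: R0=0xe2 R1=0x19 R2=0xc9 R3=0xd9 R4=0x49  N=0 Z=0
after  9: R0=0xe2 R1=0x19 R2=0xd9 R3=0xd9 R4=0x49  N=1 Z=0
-- IRQ taken; context saved, return-PC = 10 --

SAVED = 0xd9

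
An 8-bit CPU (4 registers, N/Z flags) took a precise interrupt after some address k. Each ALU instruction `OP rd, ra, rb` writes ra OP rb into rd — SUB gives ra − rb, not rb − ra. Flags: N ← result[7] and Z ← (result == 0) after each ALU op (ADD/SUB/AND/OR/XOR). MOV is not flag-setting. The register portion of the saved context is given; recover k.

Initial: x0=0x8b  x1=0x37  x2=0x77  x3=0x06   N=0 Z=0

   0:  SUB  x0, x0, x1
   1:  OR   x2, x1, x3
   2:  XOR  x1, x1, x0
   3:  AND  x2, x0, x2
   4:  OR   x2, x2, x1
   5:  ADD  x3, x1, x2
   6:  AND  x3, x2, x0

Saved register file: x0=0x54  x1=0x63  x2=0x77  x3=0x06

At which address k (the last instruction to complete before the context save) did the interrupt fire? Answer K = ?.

K = 4

after  0: x0=0x54 x1=0x37 x2=0x77 x3=0x06  N=0 Z=0
after  1: x0=0x54 x1=0x37 x2=0x37 x3=0x06  N=0 Z=0
after  2: x0=0x54 x1=0x63 x2=0x37 x3=0x06  N=0 Z=0
after  3: x0=0x54 x1=0x63 x2=0x14 x3=0x06  N=0 Z=0
after  4: x0=0x54 x1=0x63 x2=0x77 x3=0x06  N=0 Z=0
-- IRQ taken; context saved, return-PC = 5 --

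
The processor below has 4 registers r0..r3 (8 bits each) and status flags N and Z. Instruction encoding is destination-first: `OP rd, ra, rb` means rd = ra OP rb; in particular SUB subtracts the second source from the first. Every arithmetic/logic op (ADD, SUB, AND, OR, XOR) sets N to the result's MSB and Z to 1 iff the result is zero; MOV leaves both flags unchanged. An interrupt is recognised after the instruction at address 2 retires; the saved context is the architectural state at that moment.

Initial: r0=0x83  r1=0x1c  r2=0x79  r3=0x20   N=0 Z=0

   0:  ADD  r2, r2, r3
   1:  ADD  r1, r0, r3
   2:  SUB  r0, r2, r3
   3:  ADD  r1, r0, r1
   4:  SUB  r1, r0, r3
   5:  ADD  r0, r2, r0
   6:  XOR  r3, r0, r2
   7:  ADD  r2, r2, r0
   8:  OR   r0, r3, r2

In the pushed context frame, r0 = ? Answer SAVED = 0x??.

after  0: r0=0x83 r1=0x1c r2=0x99 r3=0x20  N=1 Z=0
after  1: r0=0x83 r1=0xa3 r2=0x99 r3=0x20  N=1 Z=0
after  2: r0=0x79 r1=0xa3 r2=0x99 r3=0x20  N=0 Z=0
-- IRQ taken; context saved, return-PC = 3 --

SAVED = 0x79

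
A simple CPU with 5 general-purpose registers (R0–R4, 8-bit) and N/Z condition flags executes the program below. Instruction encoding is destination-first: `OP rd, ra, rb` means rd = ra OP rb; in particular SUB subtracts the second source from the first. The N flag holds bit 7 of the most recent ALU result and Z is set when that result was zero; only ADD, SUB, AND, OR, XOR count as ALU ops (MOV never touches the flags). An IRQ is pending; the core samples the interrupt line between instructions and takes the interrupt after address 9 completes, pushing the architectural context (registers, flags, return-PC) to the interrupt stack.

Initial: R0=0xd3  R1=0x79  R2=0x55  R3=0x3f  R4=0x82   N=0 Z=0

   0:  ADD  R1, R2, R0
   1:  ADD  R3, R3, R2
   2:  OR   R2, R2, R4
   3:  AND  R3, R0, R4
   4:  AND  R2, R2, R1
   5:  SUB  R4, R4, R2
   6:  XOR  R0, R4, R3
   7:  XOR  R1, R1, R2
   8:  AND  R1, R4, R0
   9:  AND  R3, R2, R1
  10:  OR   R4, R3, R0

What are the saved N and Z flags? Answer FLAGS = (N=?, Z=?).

after  0: R0=0xd3 R1=0x28 R2=0x55 R3=0x3f R4=0x82  N=0 Z=0
after  1: R0=0xd3 R1=0x28 R2=0x55 R3=0x94 R4=0x82  N=1 Z=0
after  2: R0=0xd3 R1=0x28 R2=0xd7 R3=0x94 R4=0x82  N=1 Z=0
after  3: R0=0xd3 R1=0x28 R2=0xd7 R3=0x82 R4=0x82  N=1 Z=0
after  4: R0=0xd3 R1=0x28 R2=0x00 R3=0x82 R4=0x82  N=0 Z=1
after  5: R0=0xd3 R1=0x28 R2=0x00 R3=0x82 R4=0x82  N=1 Z=0
after  6: R0=0x00 R1=0x28 R2=0x00 R3=0x82 R4=0x82  N=0 Z=1
after  7: R0=0x00 R1=0x28 R2=0x00 R3=0x82 R4=0x82  N=0 Z=0
after  8: R0=0x00 R1=0x00 R2=0x00 R3=0x82 R4=0x82  N=0 Z=1
after  9: R0=0x00 R1=0x00 R2=0x00 R3=0x00 R4=0x82  N=0 Z=1
-- IRQ taken; context saved, return-PC = 10 --

FLAGS = (N=0, Z=1)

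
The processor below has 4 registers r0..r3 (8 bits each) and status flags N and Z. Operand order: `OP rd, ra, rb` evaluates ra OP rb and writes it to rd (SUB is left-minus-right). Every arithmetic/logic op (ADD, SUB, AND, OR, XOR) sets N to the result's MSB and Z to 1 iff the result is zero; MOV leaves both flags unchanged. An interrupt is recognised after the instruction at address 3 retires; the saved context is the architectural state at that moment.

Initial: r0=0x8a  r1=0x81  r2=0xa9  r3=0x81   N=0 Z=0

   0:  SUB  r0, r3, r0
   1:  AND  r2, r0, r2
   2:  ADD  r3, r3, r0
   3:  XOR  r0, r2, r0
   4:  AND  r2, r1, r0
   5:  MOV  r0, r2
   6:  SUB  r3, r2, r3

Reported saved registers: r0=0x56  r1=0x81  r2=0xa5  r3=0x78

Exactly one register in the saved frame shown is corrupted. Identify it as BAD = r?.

after  0: r0=0xf7 r1=0x81 r2=0xa9 r3=0x81  N=1 Z=0
after  1: r0=0xf7 r1=0x81 r2=0xa1 r3=0x81  N=1 Z=0
after  2: r0=0xf7 r1=0x81 r2=0xa1 r3=0x78  N=0 Z=0
after  3: r0=0x56 r1=0x81 r2=0xa1 r3=0x78  N=0 Z=0
-- IRQ taken; context saved, return-PC = 4 --
mismatch: r2: reported 0xa5 vs actual 0xa1

BAD = r2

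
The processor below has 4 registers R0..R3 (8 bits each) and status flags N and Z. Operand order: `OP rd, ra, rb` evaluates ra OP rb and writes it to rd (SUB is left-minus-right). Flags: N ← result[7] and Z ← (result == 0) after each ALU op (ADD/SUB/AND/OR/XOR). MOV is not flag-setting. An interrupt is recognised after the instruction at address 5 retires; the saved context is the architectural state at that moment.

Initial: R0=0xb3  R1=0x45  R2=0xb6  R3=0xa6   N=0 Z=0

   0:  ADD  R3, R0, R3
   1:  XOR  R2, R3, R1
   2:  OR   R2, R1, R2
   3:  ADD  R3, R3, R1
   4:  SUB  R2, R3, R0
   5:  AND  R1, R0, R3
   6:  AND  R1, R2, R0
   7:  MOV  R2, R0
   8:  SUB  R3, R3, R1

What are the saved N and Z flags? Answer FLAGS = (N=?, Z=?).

FLAGS = (N=1, Z=0)

after  0: R0=0xb3 R1=0x45 R2=0xb6 R3=0x59  N=0 Z=0
after  1: R0=0xb3 R1=0x45 R2=0x1c R3=0x59  N=0 Z=0
after  2: R0=0xb3 R1=0x45 R2=0x5d R3=0x59  N=0 Z=0
after  3: R0=0xb3 R1=0x45 R2=0x5d R3=0x9e  N=1 Z=0
after  4: R0=0xb3 R1=0x45 R2=0xeb R3=0x9e  N=1 Z=0
after  5: R0=0xb3 R1=0x92 R2=0xeb R3=0x9e  N=1 Z=0
-- IRQ taken; context saved, return-PC = 6 --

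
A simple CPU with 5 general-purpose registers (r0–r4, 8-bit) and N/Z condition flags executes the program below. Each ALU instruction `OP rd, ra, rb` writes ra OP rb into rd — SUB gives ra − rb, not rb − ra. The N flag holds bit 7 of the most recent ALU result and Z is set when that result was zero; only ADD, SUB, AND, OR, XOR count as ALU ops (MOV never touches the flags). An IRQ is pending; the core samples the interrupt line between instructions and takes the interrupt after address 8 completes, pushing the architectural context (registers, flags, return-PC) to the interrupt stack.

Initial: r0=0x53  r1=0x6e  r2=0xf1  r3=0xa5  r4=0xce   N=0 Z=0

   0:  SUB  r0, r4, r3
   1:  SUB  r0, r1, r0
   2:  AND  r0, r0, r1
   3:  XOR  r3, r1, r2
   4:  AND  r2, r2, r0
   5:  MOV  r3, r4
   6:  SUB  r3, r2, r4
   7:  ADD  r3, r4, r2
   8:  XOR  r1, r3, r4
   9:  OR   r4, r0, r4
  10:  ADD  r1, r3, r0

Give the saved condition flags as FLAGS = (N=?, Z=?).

FLAGS = (N=1, Z=0)

after  0: r0=0x29 r1=0x6e r2=0xf1 r3=0xa5 r4=0xce  N=0 Z=0
after  1: r0=0x45 r1=0x6e r2=0xf1 r3=0xa5 r4=0xce  N=0 Z=0
after  2: r0=0x44 r1=0x6e r2=0xf1 r3=0xa5 r4=0xce  N=0 Z=0
after  3: r0=0x44 r1=0x6e r2=0xf1 r3=0x9f r4=0xce  N=1 Z=0
after  4: r0=0x44 r1=0x6e r2=0x40 r3=0x9f r4=0xce  N=0 Z=0
after  5: r0=0x44 r1=0x6e r2=0x40 r3=0xce r4=0xce  N=0 Z=0
after  6: r0=0x44 r1=0x6e r2=0x40 r3=0x72 r4=0xce  N=0 Z=0
after  7: r0=0x44 r1=0x6e r2=0x40 r3=0x0e r4=0xce  N=0 Z=0
after  8: r0=0x44 r1=0xc0 r2=0x40 r3=0x0e r4=0xce  N=1 Z=0
-- IRQ taken; context saved, return-PC = 9 --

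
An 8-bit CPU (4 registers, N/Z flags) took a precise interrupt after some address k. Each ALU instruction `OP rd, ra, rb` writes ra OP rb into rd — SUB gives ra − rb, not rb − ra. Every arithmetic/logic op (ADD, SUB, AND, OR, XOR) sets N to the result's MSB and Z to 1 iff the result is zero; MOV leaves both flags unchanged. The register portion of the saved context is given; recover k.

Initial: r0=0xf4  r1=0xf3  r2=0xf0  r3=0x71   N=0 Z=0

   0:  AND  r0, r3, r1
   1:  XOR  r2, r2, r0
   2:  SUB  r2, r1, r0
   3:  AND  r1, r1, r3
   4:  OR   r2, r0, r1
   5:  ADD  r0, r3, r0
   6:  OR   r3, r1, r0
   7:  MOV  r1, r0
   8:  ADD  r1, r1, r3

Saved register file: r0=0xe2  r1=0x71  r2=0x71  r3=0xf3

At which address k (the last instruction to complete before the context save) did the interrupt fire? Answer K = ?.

K = 6

after  0: r0=0x71 r1=0xf3 r2=0xf0 r3=0x71  N=0 Z=0
after  1: r0=0x71 r1=0xf3 r2=0x81 r3=0x71  N=1 Z=0
after  2: r0=0x71 r1=0xf3 r2=0x82 r3=0x71  N=1 Z=0
after  3: r0=0x71 r1=0x71 r2=0x82 r3=0x71  N=0 Z=0
after  4: r0=0x71 r1=0x71 r2=0x71 r3=0x71  N=0 Z=0
after  5: r0=0xe2 r1=0x71 r2=0x71 r3=0x71  N=1 Z=0
after  6: r0=0xe2 r1=0x71 r2=0x71 r3=0xf3  N=1 Z=0
-- IRQ taken; context saved, return-PC = 7 --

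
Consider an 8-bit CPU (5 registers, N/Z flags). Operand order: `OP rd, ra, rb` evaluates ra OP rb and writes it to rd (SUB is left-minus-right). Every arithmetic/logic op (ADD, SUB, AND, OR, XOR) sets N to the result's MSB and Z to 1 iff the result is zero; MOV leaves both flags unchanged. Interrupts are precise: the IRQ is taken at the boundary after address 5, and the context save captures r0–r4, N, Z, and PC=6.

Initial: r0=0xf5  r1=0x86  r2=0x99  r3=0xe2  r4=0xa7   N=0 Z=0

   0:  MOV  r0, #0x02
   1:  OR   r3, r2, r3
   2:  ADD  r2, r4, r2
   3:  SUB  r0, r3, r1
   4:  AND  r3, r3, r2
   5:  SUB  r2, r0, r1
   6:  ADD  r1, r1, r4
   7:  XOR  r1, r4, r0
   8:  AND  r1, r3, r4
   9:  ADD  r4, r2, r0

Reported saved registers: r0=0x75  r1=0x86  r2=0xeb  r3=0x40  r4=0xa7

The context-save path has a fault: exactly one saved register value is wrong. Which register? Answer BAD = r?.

BAD = r2

after  0: r0=0x02 r1=0x86 r2=0x99 r3=0xe2 r4=0xa7  N=0 Z=0
after  1: r0=0x02 r1=0x86 r2=0x99 r3=0xfb r4=0xa7  N=1 Z=0
after  2: r0=0x02 r1=0x86 r2=0x40 r3=0xfb r4=0xa7  N=0 Z=0
after  3: r0=0x75 r1=0x86 r2=0x40 r3=0xfb r4=0xa7  N=0 Z=0
after  4: r0=0x75 r1=0x86 r2=0x40 r3=0x40 r4=0xa7  N=0 Z=0
after  5: r0=0x75 r1=0x86 r2=0xef r3=0x40 r4=0xa7  N=1 Z=0
-- IRQ taken; context saved, return-PC = 6 --
mismatch: r2: reported 0xeb vs actual 0xef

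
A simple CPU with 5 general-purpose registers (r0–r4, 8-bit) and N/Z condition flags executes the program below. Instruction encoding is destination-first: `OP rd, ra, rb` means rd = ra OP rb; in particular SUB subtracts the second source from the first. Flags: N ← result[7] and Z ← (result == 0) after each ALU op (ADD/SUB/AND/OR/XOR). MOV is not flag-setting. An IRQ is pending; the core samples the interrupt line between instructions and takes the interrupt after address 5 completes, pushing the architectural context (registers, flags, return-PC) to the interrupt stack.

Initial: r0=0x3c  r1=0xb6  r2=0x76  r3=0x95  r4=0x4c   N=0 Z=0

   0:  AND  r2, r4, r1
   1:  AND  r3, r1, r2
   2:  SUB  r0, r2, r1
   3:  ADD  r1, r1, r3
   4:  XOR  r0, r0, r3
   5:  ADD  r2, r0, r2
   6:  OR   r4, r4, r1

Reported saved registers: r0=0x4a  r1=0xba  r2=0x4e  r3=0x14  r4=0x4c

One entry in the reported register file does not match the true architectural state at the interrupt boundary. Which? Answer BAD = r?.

after  0: r0=0x3c r1=0xb6 r2=0x04 r3=0x95 r4=0x4c  N=0 Z=0
after  1: r0=0x3c r1=0xb6 r2=0x04 r3=0x04 r4=0x4c  N=0 Z=0
after  2: r0=0x4e r1=0xb6 r2=0x04 r3=0x04 r4=0x4c  N=0 Z=0
after  3: r0=0x4e r1=0xba r2=0x04 r3=0x04 r4=0x4c  N=1 Z=0
after  4: r0=0x4a r1=0xba r2=0x04 r3=0x04 r4=0x4c  N=0 Z=0
after  5: r0=0x4a r1=0xba r2=0x4e r3=0x04 r4=0x4c  N=0 Z=0
-- IRQ taken; context saved, return-PC = 6 --
mismatch: r3: reported 0x14 vs actual 0x04

BAD = r3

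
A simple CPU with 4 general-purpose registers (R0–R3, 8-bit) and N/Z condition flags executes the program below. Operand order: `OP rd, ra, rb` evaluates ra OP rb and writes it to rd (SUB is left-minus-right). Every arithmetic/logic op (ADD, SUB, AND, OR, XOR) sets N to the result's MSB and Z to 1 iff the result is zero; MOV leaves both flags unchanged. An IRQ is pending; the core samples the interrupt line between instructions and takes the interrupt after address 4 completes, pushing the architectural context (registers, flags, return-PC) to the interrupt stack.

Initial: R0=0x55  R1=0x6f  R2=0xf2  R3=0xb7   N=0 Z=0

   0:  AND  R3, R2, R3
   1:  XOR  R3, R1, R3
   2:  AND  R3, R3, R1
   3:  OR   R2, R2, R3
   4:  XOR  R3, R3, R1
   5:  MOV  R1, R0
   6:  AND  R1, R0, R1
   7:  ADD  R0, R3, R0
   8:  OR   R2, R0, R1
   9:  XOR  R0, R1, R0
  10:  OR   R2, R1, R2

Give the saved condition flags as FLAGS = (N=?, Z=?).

after  0: R0=0x55 R1=0x6f R2=0xf2 R3=0xb2  N=1 Z=0
after  1: R0=0x55 R1=0x6f R2=0xf2 R3=0xdd  N=1 Z=0
after  2: R0=0x55 R1=0x6f R2=0xf2 R3=0x4d  N=0 Z=0
after  3: R0=0x55 R1=0x6f R2=0xff R3=0x4d  N=1 Z=0
after  4: R0=0x55 R1=0x6f R2=0xff R3=0x22  N=0 Z=0
-- IRQ taken; context saved, return-PC = 5 --

FLAGS = (N=0, Z=0)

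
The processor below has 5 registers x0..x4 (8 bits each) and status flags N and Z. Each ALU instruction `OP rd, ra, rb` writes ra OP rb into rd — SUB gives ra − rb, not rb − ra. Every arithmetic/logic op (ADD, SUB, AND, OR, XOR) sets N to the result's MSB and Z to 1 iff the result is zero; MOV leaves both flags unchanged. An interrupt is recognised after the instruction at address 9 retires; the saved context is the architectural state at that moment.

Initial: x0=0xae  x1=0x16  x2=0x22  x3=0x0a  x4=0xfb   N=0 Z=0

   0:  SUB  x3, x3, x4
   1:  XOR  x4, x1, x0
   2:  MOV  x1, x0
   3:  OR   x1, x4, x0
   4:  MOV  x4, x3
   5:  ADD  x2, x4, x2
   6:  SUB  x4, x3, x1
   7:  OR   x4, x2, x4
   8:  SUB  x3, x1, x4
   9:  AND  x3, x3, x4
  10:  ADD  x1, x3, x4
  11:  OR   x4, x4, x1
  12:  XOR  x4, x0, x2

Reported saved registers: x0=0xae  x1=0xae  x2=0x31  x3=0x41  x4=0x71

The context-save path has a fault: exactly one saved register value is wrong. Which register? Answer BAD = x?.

after  0: x0=0xae x1=0x16 x2=0x22 x3=0x0f x4=0xfb  N=0 Z=0
after  1: x0=0xae x1=0x16 x2=0x22 x3=0x0f x4=0xb8  N=1 Z=0
after  2: x0=0xae x1=0xae x2=0x22 x3=0x0f x4=0xb8  N=1 Z=0
after  3: x0=0xae x1=0xbe x2=0x22 x3=0x0f x4=0xb8  N=1 Z=0
after  4: x0=0xae x1=0xbe x2=0x22 x3=0x0f x4=0x0f  N=1 Z=0
after  5: x0=0xae x1=0xbe x2=0x31 x3=0x0f x4=0x0f  N=0 Z=0
after  6: x0=0xae x1=0xbe x2=0x31 x3=0x0f x4=0x51  N=0 Z=0
after  7: x0=0xae x1=0xbe x2=0x31 x3=0x0f x4=0x71  N=0 Z=0
after  8: x0=0xae x1=0xbe x2=0x31 x3=0x4d x4=0x71  N=0 Z=0
after  9: x0=0xae x1=0xbe x2=0x31 x3=0x41 x4=0x71  N=0 Z=0
-- IRQ taken; context saved, return-PC = 10 --
mismatch: x1: reported 0xae vs actual 0xbe

BAD = x1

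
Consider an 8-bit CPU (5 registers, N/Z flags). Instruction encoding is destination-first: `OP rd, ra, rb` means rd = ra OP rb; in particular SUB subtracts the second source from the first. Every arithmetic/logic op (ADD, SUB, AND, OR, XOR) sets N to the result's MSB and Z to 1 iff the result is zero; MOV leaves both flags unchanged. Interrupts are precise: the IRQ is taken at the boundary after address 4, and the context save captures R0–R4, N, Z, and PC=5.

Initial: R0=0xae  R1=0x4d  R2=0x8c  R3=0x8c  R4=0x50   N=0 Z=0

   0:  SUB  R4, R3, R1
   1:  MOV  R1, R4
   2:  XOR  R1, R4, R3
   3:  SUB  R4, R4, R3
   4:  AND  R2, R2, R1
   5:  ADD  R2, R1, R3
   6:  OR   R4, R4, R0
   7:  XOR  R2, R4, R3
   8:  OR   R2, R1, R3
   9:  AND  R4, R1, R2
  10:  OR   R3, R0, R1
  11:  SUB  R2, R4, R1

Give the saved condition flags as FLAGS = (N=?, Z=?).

after  0: R0=0xae R1=0x4d R2=0x8c R3=0x8c R4=0x3f  N=0 Z=0
after  1: R0=0xae R1=0x3f R2=0x8c R3=0x8c R4=0x3f  N=0 Z=0
after  2: R0=0xae R1=0xb3 R2=0x8c R3=0x8c R4=0x3f  N=1 Z=0
after  3: R0=0xae R1=0xb3 R2=0x8c R3=0x8c R4=0xb3  N=1 Z=0
after  4: R0=0xae R1=0xb3 R2=0x80 R3=0x8c R4=0xb3  N=1 Z=0
-- IRQ taken; context saved, return-PC = 5 --

FLAGS = (N=1, Z=0)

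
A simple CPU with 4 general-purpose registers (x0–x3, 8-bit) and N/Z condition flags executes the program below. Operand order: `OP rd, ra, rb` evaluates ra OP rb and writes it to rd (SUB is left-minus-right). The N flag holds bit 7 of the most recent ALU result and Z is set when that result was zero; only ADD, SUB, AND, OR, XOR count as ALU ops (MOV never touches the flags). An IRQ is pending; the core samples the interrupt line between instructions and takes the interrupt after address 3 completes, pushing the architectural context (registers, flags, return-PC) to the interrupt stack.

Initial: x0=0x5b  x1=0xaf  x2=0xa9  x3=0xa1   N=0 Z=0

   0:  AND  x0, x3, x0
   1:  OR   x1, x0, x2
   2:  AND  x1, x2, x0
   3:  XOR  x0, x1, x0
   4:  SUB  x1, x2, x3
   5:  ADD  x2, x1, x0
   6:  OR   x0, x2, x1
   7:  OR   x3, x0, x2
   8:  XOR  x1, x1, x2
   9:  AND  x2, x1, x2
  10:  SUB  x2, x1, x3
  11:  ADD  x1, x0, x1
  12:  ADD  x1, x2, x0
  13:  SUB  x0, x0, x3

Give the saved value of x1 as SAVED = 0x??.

after  0: x0=0x01 x1=0xaf x2=0xa9 x3=0xa1  N=0 Z=0
after  1: x0=0x01 x1=0xa9 x2=0xa9 x3=0xa1  N=1 Z=0
after  2: x0=0x01 x1=0x01 x2=0xa9 x3=0xa1  N=0 Z=0
after  3: x0=0x00 x1=0x01 x2=0xa9 x3=0xa1  N=0 Z=1
-- IRQ taken; context saved, return-PC = 4 --

SAVED = 0x01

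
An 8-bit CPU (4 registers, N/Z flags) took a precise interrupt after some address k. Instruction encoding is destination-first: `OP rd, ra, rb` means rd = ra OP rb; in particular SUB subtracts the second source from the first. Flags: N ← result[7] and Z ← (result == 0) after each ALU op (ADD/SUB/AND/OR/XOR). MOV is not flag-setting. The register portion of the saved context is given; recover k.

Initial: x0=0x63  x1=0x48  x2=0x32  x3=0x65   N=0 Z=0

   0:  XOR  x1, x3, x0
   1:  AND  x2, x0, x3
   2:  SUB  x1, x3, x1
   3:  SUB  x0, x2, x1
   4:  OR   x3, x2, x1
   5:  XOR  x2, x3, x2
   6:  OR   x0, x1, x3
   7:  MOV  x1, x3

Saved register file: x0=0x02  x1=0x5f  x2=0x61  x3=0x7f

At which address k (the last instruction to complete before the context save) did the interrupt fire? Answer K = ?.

after  0: x0=0x63 x1=0x06 x2=0x32 x3=0x65  N=0 Z=0
after  1: x0=0x63 x1=0x06 x2=0x61 x3=0x65  N=0 Z=0
after  2: x0=0x63 x1=0x5f x2=0x61 x3=0x65  N=0 Z=0
after  3: x0=0x02 x1=0x5f x2=0x61 x3=0x65  N=0 Z=0
after  4: x0=0x02 x1=0x5f x2=0x61 x3=0x7f  N=0 Z=0
-- IRQ taken; context saved, return-PC = 5 --

K = 4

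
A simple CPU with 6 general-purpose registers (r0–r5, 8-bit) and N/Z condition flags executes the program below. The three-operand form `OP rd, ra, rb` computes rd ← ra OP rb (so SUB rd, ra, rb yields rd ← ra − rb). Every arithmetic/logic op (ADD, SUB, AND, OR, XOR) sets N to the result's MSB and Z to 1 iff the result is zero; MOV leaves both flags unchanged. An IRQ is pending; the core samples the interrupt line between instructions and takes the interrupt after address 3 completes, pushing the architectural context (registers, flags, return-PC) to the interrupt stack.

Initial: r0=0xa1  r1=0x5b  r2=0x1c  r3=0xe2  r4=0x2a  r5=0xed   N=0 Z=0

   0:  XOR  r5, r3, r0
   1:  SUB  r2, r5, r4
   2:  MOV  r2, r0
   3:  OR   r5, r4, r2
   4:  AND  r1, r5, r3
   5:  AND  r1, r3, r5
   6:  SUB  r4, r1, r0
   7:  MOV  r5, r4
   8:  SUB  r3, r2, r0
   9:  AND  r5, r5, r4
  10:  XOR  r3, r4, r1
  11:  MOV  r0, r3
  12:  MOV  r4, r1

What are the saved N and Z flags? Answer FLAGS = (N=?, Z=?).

FLAGS = (N=1, Z=0)

after  0: r0=0xa1 r1=0x5b r2=0x1c r3=0xe2 r4=0x2a r5=0x43  N=0 Z=0
after  1: r0=0xa1 r1=0x5b r2=0x19 r3=0xe2 r4=0x2a r5=0x43  N=0 Z=0
after  2: r0=0xa1 r1=0x5b r2=0xa1 r3=0xe2 r4=0x2a r5=0x43  N=0 Z=0
after  3: r0=0xa1 r1=0x5b r2=0xa1 r3=0xe2 r4=0x2a r5=0xab  N=1 Z=0
-- IRQ taken; context saved, return-PC = 4 --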